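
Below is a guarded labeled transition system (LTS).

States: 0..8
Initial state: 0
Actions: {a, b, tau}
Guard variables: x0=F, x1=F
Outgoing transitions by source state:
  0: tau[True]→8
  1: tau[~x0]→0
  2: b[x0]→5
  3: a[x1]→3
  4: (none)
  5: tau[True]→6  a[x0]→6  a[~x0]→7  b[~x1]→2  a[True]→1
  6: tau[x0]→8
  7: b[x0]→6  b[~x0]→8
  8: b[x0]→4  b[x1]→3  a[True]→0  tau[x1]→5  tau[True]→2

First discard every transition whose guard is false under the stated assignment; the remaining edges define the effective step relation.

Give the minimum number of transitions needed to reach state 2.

Answer: 2

Working:
Layered search for 2:
  depth 0: {0}
  depth 1: {8}
  depth 2: {2}
first hit 2 at d=2 via tau·tau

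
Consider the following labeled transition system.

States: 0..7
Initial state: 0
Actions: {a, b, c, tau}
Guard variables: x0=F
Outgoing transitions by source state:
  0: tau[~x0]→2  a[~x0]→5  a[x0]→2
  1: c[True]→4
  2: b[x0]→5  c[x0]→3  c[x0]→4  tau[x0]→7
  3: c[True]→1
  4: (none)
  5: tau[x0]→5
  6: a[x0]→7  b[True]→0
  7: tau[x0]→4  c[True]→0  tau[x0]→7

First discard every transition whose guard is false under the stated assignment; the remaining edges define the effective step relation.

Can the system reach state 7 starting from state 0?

After dropping false guards: 6 live edges.
depth 0: {0}
depth 1: {2,5}  total {0,2,5}
R = {0,2,5}

Answer: UNREACHABLE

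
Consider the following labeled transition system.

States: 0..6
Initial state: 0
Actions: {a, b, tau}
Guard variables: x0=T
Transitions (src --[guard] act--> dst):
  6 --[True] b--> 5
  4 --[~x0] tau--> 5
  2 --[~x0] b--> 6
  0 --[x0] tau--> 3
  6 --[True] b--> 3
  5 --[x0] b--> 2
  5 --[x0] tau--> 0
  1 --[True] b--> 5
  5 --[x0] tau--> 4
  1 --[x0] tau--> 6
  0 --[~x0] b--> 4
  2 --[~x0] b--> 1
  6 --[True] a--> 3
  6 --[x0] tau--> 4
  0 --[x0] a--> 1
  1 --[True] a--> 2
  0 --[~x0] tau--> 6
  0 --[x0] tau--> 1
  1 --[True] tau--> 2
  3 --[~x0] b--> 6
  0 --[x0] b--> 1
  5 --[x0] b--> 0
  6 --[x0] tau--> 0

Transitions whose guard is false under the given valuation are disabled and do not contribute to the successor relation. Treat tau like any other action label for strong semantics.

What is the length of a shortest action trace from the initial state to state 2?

BFS to 2:
  Layer 0: {0}
  Layer 1: {1,3}
  Layer 2: {2,5,6}
depth(2)=2, e.g. a·a

Answer: 2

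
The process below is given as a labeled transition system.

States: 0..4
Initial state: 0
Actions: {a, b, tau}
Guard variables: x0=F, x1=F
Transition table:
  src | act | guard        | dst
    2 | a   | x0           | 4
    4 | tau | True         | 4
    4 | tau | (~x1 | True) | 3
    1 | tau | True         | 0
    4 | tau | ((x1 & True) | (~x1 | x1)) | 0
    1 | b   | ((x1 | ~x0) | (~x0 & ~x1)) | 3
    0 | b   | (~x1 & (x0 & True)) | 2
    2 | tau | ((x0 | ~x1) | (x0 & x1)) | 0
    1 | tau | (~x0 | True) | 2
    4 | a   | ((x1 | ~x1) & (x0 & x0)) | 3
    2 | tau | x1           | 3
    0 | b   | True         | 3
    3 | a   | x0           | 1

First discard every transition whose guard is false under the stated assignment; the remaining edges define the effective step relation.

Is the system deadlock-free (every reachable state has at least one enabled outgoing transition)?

Reachable = {0,3}
  0: b→3  [1 exit(s)]
  3: ∅  [deadlock]
Path to 3: b

Answer: DEADLOCK at state 3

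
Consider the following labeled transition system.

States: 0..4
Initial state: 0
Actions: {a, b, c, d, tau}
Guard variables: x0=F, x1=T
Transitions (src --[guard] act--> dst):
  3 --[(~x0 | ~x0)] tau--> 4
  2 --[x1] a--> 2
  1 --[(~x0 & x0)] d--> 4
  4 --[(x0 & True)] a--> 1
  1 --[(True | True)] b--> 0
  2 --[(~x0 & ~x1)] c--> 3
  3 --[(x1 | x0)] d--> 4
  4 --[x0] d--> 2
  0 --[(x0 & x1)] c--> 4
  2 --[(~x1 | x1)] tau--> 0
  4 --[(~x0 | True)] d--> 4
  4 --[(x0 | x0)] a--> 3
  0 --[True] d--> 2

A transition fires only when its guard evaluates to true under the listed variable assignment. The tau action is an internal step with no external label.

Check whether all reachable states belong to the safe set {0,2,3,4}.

Safe = {0,2,3,4}
Reach set: {0,2}
  0: ✓
  2: ✓

Answer: INVARIANT HOLDS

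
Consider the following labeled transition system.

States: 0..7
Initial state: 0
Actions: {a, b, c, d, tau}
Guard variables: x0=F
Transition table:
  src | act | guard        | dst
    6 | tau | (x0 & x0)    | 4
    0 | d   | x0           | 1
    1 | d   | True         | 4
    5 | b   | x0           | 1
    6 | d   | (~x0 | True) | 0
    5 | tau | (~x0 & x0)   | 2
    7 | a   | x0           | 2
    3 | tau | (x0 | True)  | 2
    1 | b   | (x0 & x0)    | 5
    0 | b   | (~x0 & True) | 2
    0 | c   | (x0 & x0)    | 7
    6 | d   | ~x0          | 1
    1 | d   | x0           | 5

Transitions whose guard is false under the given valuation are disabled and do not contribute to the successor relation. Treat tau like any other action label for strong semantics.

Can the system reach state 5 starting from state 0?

Answer: UNREACHABLE

Working:
5 transition(s) survive guard evaluation.
depth 0: {0}
depth 1: {2}  now seen {0,2}
Reach set: {0,2}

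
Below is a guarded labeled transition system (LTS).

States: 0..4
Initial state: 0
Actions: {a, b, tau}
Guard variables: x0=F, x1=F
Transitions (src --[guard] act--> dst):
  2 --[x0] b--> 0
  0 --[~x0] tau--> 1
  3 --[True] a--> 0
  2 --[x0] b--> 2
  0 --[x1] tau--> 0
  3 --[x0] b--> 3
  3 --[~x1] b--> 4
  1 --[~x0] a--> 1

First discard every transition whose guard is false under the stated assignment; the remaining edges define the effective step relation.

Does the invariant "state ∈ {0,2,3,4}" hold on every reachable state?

Allowed set {0,2,3,4}
R = {0,1}
  0: ✓
  1: outside
reach 1 via tau — violates

Answer: INVARIANT VIOLATED at state 1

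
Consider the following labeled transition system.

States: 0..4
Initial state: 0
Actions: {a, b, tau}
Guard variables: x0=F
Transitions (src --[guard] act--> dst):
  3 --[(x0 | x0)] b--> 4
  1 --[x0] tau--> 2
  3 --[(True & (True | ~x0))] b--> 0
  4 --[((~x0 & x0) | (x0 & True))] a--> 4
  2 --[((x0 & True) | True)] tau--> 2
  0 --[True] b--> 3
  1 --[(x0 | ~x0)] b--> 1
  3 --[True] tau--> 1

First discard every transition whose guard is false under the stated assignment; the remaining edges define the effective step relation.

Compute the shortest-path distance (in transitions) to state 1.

Answer: 2

Trace:
Layered search for 1:
  depth 0: {0}
  depth 1: {3}
  depth 2: {1}
first hit 1 at d=2 via b·tau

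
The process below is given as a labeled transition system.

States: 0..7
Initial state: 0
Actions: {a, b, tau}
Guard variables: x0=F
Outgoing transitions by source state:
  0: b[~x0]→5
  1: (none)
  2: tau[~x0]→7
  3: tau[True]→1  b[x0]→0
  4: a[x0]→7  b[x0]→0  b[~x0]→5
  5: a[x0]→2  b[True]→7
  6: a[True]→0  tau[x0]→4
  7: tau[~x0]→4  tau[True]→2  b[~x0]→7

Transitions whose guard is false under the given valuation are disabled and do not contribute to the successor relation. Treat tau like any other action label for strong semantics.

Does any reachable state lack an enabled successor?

Answer: DEADLOCK-FREE

Analysis:
Reach set: {0,2,4,5,7}
  0: b→5  [deg 1]
  2: tau→7  [deg 1]
  4: b→5  [deg 1]
  5: b→7  [deg 1]
  7: b→7  tau→2  tau→4  [deg 3]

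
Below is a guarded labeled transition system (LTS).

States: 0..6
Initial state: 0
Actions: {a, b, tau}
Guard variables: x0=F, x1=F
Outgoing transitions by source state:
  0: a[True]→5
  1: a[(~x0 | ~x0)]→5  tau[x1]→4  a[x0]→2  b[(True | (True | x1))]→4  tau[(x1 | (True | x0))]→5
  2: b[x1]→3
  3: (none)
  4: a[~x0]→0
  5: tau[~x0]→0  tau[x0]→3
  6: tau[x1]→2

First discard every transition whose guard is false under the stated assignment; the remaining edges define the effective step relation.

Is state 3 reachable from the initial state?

Answer: UNREACHABLE

Working:
After dropping false guards: 6 live edges.
Layer 0: {0}
Layer 1: {5}  total {0,5}
R = {0,5}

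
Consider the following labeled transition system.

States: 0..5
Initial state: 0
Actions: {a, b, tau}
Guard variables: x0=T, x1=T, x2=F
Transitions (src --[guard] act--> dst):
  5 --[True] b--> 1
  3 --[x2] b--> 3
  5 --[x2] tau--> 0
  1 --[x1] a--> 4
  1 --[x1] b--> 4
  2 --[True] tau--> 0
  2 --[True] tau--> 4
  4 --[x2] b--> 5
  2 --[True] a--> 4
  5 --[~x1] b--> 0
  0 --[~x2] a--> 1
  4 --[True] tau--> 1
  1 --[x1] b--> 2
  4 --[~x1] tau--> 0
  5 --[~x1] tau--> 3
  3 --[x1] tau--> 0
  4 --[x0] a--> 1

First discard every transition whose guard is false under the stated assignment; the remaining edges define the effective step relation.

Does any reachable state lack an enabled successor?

Answer: DEADLOCK-FREE

Trace:
Reachable = {0,1,2,4}
  0: a→1  [1 out]
  1: a→4  b→2  b→4  [3 out]
  2: a→4  tau→0  tau→4  [3 out]
  4: a→1  tau→1  [2 out]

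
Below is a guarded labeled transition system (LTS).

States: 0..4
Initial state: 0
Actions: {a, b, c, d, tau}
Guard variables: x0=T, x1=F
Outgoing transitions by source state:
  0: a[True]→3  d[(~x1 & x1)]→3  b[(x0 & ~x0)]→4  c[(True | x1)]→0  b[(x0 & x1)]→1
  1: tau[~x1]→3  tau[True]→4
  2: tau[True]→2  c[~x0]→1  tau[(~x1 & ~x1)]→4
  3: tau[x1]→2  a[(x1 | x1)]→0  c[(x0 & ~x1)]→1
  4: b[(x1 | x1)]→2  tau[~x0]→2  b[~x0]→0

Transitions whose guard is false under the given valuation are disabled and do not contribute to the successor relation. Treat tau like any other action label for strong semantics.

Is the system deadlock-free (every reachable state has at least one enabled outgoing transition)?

Answer: DEADLOCK at state 4

Working:
Reach set: {0,1,3,4}
  0: a→3  c→0  [2 out]
  1: tau→3  tau→4  [2 out]
  3: c→1  [1 out]
  4: ∅  [deadlock]
trace reaching 4: a·c·tau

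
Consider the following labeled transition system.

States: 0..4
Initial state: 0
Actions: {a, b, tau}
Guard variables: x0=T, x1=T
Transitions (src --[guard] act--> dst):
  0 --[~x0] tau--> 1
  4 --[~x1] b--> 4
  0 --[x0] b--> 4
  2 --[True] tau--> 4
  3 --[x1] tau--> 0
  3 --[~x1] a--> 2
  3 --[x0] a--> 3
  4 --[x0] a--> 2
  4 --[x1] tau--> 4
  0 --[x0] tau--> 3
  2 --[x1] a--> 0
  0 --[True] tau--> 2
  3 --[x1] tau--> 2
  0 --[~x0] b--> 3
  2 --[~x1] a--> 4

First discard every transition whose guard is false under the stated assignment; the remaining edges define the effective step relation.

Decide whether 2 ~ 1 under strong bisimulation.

Answer: NOT BISIMILAR

Analysis:
Bisimulation quotient by refinement:
  π0 = {{0,1,2,3,4}}
  π1 = {{0},{1},{2,3,4}}
  π2 = {{0},{1},{2},{3},{4}}
stable after 3 split(s): 5 block(s)
[2]={2}  [1]={1}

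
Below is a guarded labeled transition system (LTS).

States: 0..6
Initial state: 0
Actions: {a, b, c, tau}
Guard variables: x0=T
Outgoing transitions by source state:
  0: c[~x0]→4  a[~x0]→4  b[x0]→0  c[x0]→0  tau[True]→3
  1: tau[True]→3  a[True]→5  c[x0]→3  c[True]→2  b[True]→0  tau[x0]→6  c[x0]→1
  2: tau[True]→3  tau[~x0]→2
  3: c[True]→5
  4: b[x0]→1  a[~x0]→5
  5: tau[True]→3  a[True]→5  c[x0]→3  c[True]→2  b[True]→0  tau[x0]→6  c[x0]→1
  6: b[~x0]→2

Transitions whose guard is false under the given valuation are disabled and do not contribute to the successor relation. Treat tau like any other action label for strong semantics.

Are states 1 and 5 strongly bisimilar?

Answer: BISIMILAR

Working:
Bisimulation quotient by refinement:
  π0 = {{0,1,2,3,4,5,6}}
  π1 = {{0},{1,5},{2},{3},{4},{6}}
6 equivalence class(es) (converged in 2)
1∈{1,5}, 5∈{1,5}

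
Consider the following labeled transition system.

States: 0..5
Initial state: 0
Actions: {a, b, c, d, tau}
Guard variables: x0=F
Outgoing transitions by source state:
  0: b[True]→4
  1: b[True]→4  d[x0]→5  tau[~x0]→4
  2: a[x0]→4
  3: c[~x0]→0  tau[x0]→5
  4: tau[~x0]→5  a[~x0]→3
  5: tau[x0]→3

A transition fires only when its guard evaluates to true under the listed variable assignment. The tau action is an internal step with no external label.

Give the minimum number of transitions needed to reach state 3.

Answer: 2

Analysis:
Breadth-first toward 3:
  Layer 0: {0}
  Layer 1: {4}
  Layer 2: {3,5}
first hit 3 at d=2 via b·a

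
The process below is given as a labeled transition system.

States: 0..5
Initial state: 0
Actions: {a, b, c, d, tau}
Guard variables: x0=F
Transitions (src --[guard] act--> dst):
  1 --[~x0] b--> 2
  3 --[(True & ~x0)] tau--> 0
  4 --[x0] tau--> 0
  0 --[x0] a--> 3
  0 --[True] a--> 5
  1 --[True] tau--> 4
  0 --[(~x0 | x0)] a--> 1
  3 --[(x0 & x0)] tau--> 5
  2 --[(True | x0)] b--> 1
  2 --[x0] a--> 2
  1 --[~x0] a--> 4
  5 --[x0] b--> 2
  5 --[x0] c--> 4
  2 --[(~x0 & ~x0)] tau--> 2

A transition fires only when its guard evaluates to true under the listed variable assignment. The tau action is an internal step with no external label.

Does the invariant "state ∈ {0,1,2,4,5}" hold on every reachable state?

Answer: INVARIANT HOLDS

Analysis:
Safe = {0,1,2,4,5}
R = {0,1,2,4,5}
  0: ok
  1: ok
  2: ok
  4: ok
  5: ok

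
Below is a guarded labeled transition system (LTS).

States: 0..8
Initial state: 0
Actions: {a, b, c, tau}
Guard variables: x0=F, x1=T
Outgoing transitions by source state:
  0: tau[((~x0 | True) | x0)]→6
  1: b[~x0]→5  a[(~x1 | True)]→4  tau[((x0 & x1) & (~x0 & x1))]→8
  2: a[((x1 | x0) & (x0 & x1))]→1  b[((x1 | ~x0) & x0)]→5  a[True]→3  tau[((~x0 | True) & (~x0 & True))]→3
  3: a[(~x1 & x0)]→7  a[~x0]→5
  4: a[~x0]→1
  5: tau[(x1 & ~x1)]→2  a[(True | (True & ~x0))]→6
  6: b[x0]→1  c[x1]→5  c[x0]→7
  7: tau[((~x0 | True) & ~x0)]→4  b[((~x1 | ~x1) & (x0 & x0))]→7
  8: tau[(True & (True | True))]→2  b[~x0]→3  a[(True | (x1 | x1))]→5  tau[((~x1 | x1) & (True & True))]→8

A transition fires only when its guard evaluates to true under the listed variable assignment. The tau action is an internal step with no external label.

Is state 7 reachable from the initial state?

14 transition(s) survive guard evaluation.
L0 = {0}
L1 = {6}  cumulative {0,6}
L2 = {5}  cumulative {0,5,6}
Reachable = {0,5,6}

Answer: UNREACHABLE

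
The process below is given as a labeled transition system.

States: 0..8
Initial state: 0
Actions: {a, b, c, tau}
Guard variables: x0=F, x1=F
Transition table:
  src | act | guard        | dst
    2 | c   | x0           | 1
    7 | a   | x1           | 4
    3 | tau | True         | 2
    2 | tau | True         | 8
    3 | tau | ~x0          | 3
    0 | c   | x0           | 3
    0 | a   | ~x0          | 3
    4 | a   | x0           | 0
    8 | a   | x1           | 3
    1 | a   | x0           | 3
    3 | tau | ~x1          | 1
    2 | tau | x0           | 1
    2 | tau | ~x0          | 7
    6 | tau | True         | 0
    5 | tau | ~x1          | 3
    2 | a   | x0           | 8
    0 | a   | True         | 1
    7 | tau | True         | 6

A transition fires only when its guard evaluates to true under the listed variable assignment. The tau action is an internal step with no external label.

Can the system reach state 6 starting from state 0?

Answer: REACHABLE

Analysis:
10 transition(s) survive guard evaluation.
Layer 0: {0}
Layer 1: {1,3}  now seen {0,1,3}
Layer 2: {2}  now seen {0,1,2,3}
Layer 3: {7,8}  now seen {0,1,2,3,7,8}
Layer 4: {6}  now seen {0,1,2,3,6,7,8}
Reach set: {0,1,2,3,6,7,8}
witness 6: a·tau·tau·tau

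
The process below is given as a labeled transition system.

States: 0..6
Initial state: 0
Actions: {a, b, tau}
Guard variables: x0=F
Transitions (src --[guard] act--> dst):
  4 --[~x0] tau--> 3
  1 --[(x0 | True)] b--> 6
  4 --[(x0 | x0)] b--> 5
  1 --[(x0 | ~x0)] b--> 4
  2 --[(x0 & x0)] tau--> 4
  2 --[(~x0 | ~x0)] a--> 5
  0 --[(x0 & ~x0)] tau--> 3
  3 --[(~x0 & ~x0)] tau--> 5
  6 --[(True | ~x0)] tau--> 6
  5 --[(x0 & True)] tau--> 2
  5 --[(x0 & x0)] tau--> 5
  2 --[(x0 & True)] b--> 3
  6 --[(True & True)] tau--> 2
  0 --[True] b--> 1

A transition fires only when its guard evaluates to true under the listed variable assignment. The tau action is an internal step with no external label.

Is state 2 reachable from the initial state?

8 transition(s) survive guard evaluation.
depth 0: {0}
depth 1: {1}  cumulative {0,1}
depth 2: {4,6}  cumulative {0,1,4,6}
depth 3: {2,3}  cumulative {0,1,2,3,4,6}
depth 4: {5}  cumulative {0,1,2,3,4,5,6}
R = {0,1,2,3,4,5,6}
trace reaching 2: b·b·tau

Answer: REACHABLE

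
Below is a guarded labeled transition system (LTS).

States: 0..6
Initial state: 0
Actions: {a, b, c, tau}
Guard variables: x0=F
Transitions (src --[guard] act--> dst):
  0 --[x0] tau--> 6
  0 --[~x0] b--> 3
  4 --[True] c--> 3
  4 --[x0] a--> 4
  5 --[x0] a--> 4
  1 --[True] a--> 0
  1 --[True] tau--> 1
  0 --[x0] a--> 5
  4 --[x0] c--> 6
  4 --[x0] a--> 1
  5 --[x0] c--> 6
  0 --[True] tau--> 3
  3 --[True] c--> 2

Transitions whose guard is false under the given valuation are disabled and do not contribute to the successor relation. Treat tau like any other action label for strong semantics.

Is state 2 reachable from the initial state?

Answer: REACHABLE

Working:
6 transition(s) survive guard evaluation.
Layer 0: {0}
Layer 1: {3}  total {0,3}
Layer 2: {2}  total {0,2,3}
Reachable = {0,2,3}
Path to 2: b·c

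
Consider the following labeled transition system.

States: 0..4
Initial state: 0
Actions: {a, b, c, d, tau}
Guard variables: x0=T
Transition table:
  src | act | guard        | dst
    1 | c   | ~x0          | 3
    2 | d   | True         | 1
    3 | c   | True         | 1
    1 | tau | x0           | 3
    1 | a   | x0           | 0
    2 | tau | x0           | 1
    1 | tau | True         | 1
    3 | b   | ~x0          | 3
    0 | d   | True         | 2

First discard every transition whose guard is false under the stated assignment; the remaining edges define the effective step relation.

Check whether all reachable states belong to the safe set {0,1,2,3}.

Safe = {0,1,2,3}
R = {0,1,2,3}
  0: ok
  1: ok
  2: ok
  3: ok

Answer: INVARIANT HOLDS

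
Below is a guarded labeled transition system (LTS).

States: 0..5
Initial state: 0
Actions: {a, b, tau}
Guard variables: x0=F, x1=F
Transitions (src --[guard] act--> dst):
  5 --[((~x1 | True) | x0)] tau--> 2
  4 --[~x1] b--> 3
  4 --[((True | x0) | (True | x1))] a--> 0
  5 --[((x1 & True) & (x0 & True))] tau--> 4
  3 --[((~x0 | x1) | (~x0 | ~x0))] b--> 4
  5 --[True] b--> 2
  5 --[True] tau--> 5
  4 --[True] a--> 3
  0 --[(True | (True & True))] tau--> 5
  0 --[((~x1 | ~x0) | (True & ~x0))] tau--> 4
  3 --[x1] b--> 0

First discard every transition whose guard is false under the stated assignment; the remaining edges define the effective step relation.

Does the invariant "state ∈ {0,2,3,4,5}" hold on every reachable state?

Safe = {0,2,3,4,5}
Reach set: {0,2,3,4,5}
  0: ok
  2: ok
  3: ok
  4: ok
  5: ok

Answer: INVARIANT HOLDS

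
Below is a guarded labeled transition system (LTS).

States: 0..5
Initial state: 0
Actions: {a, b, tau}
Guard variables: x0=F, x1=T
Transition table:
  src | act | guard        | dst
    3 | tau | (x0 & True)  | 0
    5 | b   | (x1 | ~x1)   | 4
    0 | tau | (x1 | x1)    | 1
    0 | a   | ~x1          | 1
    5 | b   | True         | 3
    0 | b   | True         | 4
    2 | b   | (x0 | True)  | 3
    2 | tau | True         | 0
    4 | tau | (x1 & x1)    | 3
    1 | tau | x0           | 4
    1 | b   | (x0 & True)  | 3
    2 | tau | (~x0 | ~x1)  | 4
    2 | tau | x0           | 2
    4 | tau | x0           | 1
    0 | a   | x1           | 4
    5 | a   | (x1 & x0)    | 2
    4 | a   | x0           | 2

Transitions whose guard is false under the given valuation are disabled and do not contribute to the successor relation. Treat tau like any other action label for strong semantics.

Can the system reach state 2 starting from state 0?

9 transition(s) survive guard evaluation.
L0 = {0}
L1 = {1,4}  now seen {0,1,4}
L2 = {3}  now seen {0,1,3,4}
R = {0,1,3,4}

Answer: UNREACHABLE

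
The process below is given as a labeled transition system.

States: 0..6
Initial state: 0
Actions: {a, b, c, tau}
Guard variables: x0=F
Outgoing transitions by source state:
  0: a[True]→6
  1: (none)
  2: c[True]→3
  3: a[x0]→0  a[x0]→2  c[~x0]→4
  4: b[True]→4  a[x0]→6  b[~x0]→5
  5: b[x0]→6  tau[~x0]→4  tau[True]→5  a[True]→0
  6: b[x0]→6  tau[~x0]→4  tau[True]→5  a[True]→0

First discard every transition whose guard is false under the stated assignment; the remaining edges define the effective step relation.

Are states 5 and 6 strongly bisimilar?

Answer: BISIMILAR

Working:
Refine partition for ~:
  P[0] = {{0,1,2,3,4,5,6}}
  P[1] = {{0},{1},{2,3},{4},{5,6}}
  P[2] = {{0},{1},{2},{3},{4},{5,6}}
6 equivalence class(es) (converged in 3)
class of 5: {5,6}; class of 6: {5,6}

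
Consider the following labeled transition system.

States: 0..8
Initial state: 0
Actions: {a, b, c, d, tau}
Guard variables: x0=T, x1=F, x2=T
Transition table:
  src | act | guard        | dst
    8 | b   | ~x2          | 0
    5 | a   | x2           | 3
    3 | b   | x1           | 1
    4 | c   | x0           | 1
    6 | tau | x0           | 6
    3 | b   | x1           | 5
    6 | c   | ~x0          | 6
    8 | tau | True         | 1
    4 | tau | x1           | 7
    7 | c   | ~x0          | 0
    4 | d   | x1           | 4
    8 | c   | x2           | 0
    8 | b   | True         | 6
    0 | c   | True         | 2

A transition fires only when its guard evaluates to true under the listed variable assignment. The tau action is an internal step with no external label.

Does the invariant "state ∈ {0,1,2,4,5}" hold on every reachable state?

Answer: INVARIANT HOLDS

Working:
Safe = {0,1,2,4,5}
R = {0,2}
  0: ok
  2: ok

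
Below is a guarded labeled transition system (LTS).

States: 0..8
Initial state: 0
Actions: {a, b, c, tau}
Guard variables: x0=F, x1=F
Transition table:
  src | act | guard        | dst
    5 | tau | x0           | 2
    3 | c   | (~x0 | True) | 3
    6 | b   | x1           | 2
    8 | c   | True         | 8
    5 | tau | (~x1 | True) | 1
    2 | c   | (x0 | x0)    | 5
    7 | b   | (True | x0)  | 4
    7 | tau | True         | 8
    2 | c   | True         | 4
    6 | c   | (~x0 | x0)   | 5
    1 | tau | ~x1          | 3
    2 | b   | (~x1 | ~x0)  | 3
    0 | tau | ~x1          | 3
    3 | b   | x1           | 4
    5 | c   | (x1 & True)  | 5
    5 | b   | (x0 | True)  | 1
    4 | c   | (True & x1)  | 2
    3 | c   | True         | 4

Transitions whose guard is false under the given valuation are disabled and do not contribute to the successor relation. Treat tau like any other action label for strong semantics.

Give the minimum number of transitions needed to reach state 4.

Answer: 2

Trace:
BFS to 4:
  depth 0: {0}
  depth 1: {3}
  depth 2: {4}
first hit 4 at d=2 via tau·c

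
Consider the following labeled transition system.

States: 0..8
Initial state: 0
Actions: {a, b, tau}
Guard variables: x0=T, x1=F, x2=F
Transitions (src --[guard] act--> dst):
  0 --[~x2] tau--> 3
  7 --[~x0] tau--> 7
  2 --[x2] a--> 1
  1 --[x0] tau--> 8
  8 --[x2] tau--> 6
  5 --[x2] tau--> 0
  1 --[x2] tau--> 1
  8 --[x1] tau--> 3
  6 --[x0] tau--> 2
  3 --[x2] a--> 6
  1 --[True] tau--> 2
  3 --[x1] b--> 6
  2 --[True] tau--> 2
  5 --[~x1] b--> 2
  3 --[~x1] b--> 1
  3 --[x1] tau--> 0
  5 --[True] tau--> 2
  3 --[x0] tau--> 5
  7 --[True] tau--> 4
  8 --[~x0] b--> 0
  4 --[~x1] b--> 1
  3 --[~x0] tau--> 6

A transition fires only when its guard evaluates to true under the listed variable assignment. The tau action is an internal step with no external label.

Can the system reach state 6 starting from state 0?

Answer: UNREACHABLE

Analysis:
After dropping false guards: 11 live edges.
Layer 0: {0}
Layer 1: {3}  total {0,3}
Layer 2: {1,5}  total {0,1,3,5}
Layer 3: {2,8}  total {0,1,2,3,5,8}
R = {0,1,2,3,5,8}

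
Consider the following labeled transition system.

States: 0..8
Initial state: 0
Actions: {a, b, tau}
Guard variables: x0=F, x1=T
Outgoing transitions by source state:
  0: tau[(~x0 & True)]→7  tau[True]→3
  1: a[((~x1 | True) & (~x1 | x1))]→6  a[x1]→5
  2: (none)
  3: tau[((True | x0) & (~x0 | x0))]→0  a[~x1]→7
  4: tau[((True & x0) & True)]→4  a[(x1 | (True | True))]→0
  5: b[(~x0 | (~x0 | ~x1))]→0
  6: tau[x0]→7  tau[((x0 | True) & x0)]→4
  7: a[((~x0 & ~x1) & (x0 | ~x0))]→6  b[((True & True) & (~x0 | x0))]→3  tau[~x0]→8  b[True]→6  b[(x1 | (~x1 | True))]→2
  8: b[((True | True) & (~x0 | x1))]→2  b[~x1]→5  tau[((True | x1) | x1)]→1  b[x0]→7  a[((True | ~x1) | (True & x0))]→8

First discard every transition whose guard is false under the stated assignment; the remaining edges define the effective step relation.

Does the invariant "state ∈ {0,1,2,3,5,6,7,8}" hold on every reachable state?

Answer: INVARIANT HOLDS

Analysis:
Safe = {0,1,2,3,5,6,7,8}
R = {0,1,2,3,5,6,7,8}
  0: ok
  1: ok
  2: ok
  3: ok
  5: ok
  6: ok
  7: ok
  8: ok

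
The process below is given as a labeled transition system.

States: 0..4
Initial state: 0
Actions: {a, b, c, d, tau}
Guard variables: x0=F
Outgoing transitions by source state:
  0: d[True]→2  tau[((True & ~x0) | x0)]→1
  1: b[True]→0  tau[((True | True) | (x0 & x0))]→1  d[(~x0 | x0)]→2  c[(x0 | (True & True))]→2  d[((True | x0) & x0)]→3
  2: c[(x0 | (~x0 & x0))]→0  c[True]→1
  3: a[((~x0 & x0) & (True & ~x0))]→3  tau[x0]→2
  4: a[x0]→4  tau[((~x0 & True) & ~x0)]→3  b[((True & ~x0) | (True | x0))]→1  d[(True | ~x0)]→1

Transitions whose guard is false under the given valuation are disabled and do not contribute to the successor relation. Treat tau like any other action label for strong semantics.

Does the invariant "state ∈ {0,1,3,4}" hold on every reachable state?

Answer: INVARIANT VIOLATED at state 2

Analysis:
Allowed set {0,1,3,4}
Reach set: {0,1,2}
  0: safe
  1: safe
  2: VIOLATES
reach 2 via d — violates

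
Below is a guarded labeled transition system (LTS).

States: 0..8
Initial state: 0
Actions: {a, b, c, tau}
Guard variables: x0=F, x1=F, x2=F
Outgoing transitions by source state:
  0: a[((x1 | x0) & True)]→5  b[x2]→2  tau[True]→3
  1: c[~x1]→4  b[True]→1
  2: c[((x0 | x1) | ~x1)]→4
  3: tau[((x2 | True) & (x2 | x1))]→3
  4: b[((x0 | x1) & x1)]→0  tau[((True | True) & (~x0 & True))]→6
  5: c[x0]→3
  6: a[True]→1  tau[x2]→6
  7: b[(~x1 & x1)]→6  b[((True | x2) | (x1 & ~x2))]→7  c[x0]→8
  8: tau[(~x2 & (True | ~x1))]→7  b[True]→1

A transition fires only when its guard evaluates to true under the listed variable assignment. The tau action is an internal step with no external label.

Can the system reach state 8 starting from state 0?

Answer: UNREACHABLE

Trace:
9 transition(s) survive guard evaluation.
depth 0: {0}
depth 1: {3}  now seen {0,3}
R = {0,3}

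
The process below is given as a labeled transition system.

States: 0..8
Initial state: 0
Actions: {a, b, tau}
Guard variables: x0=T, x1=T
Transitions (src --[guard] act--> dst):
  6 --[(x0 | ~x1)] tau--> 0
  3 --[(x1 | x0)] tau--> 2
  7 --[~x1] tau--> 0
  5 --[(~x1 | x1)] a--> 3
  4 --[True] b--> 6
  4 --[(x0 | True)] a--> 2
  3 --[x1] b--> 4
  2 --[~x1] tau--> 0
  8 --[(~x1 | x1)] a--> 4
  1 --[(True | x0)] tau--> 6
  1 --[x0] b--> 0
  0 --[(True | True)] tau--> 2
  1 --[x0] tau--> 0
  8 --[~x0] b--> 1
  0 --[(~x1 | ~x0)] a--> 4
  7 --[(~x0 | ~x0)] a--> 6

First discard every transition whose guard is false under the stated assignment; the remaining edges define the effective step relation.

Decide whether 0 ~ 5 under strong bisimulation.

Answer: NOT BISIMILAR

Analysis:
Compute ~ classes (split until stable):
  π0 = {{0,1,2,3,4,5,6,7,8}}
  π1 = {{0,6},{1,3},{2,7},{4},{5,8}}
  π2 = {{0},{1},{2,7},{3},{4},{5},{6},{8}}
Fixed point at round 3; 8 class(es).
0∈{0}, 5∈{5}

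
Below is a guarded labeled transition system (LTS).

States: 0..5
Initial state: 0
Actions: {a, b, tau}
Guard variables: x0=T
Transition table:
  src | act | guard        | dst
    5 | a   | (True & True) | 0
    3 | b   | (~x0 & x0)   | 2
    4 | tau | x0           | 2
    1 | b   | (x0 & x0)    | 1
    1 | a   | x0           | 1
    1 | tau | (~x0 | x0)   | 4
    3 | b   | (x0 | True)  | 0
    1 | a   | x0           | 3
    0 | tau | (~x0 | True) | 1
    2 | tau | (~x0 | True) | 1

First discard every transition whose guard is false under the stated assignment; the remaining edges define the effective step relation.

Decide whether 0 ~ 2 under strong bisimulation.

Answer: BISIMILAR

Analysis:
Bisimulation quotient by refinement:
  P[0] = {{0,1,2,3,4,5}}
  P[1] = {{0,2,4},{1},{3},{5}}
  P[2] = {{0,2},{1},{3},{4},{5}}
5 equivalence class(es) (converged in 3)
0∈{0,2}, 2∈{0,2}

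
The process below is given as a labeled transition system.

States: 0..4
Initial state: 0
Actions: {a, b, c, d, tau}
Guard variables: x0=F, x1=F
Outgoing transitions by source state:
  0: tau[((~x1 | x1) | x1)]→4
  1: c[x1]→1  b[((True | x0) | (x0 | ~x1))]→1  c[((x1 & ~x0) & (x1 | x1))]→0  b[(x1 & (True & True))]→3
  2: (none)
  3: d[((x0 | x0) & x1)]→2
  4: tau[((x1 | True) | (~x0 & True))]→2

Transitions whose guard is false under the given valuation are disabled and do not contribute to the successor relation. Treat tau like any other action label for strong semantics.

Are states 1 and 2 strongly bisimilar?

Answer: NOT BISIMILAR

Trace:
Bisimulation quotient by refinement:
  P[0] = {{0,1,2,3,4}}
  P[1] = {{0,4},{1},{2,3}}
  P[2] = {{0},{1},{2,3},{4}}
stable after 3 split(s): 4 block(s)
class of 1: {1}; class of 2: {2,3}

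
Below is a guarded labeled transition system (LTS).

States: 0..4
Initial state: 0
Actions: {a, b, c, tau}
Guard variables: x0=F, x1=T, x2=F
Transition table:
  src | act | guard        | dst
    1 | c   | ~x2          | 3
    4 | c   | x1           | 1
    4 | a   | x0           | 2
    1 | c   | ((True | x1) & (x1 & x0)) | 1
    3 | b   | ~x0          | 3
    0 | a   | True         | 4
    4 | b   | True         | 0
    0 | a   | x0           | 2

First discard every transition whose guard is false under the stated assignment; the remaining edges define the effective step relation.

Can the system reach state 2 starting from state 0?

Guard filter leaves 5 enabled edge(s).
L0 = {0}
L1 = {4}  now seen {0,4}
L2 = {1}  now seen {0,1,4}
L3 = {3}  now seen {0,1,3,4}
Reachable = {0,1,3,4}

Answer: UNREACHABLE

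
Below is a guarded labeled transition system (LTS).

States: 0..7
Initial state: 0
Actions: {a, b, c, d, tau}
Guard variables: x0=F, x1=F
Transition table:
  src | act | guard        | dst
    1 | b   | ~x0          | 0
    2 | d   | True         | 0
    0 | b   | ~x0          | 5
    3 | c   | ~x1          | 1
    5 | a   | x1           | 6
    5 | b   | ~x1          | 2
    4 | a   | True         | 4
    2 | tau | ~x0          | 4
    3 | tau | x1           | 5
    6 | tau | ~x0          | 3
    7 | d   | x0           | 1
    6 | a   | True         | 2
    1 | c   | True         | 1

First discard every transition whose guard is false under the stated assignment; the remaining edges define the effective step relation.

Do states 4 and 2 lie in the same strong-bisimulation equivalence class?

Compute ~ classes (split until stable):
  round 0: {{0,1,2,3,4,5,6,7}}
  round 1: {{0,5},{1},{2},{3},{4},{6},{7}}
  round 2: {{0},{1},{2},{3},{4},{5},{6},{7}}
Fixed point at round 3; 8 class(es).
4∈{4}, 2∈{2}

Answer: NOT BISIMILAR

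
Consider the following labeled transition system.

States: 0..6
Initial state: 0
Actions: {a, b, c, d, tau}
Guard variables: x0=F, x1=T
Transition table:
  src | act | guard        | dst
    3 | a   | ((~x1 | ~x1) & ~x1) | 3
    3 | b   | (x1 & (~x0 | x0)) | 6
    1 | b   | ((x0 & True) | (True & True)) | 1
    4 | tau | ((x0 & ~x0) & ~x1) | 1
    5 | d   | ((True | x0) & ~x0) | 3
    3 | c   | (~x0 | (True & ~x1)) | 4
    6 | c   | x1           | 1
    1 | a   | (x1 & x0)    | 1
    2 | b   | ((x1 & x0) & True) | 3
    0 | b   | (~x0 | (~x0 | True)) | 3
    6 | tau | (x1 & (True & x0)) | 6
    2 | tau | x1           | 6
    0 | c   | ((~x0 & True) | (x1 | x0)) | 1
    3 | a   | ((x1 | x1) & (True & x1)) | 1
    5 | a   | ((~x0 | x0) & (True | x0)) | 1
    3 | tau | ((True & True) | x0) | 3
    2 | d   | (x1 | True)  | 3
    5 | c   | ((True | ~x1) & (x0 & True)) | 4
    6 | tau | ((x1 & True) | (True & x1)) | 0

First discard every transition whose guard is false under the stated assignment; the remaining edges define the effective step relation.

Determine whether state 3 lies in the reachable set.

13 transition(s) survive guard evaluation.
Layer 0: {0}
Layer 1: {1,3}  total {0,1,3}
Layer 2: {4,6}  total {0,1,3,4,6}
Reachable = {0,1,3,4,6}
Path to 3: b

Answer: REACHABLE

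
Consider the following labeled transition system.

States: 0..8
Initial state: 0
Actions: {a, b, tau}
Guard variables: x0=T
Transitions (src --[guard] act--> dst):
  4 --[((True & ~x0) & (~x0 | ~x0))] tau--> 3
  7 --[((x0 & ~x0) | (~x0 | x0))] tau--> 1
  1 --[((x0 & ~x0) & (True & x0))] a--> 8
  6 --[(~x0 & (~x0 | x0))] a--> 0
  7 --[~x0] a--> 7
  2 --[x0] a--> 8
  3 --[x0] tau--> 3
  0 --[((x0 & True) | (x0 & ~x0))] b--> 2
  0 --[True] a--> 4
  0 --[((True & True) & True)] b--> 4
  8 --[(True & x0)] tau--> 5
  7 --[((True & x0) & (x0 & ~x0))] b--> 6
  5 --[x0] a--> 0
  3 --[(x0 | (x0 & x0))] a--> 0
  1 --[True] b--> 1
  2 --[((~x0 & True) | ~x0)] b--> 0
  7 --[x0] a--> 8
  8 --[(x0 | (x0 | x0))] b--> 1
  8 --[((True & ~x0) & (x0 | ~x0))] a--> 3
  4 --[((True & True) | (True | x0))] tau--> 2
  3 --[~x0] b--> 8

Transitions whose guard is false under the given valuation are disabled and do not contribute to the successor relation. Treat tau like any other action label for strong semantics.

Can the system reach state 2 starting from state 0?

13 transition(s) survive guard evaluation.
L0 = {0}
L1 = {2,4}  cumulative {0,2,4}
L2 = {8}  cumulative {0,2,4,8}
L3 = {1,5}  cumulative {0,1,2,4,5,8}
R = {0,1,2,4,5,8}
trace reaching 2: b

Answer: REACHABLE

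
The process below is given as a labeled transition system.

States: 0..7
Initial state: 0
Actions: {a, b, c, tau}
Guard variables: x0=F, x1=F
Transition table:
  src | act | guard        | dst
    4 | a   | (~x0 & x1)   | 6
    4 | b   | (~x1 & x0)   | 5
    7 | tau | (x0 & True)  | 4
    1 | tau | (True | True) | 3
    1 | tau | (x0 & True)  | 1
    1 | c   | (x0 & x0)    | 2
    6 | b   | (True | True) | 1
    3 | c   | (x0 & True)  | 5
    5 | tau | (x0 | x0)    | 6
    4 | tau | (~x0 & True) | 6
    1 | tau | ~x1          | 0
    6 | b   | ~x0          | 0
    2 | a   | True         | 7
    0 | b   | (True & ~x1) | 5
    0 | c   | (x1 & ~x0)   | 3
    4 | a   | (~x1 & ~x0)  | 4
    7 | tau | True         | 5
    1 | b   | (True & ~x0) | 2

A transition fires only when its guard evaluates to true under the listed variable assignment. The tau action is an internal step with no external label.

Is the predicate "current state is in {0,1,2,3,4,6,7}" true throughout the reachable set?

Allowed set {0,1,2,3,4,6,7}
Reachable = {0,5}
  0: ✓
  5: ✗ unsafe
counterexample path to 5: b

Answer: INVARIANT VIOLATED at state 5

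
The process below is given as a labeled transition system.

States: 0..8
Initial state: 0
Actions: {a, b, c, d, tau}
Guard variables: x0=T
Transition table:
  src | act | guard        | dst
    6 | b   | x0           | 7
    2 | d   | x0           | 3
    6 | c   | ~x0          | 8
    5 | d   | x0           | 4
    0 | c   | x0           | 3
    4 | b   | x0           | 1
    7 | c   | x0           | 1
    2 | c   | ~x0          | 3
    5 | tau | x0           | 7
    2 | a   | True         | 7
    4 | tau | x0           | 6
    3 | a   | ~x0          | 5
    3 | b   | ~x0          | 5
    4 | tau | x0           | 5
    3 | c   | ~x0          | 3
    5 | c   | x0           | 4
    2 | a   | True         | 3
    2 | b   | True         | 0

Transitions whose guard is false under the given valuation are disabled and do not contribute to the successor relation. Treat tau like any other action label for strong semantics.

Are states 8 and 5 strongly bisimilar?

Answer: NOT BISIMILAR

Trace:
Refine partition for ~:
  round 0: {{0,1,2,3,4,5,6,7,8}}
  round 1: {{0,7},{1,3,8},{2},{4},{5},{6}}
stable after 2 split(s): 6 block(s)
class of 8: {1,3,8}; class of 5: {5}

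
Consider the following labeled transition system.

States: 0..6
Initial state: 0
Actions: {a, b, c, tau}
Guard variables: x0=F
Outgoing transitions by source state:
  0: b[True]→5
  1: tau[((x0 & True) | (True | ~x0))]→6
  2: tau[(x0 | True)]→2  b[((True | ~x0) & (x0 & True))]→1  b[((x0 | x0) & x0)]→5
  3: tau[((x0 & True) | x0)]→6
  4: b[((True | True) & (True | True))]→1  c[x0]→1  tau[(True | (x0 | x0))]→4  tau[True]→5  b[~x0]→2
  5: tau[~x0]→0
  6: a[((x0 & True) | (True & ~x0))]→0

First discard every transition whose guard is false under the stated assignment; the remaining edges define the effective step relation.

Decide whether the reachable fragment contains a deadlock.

Reach set: {0,5}
  0: b→5  [deg 1]
  5: tau→0  [deg 1]

Answer: DEADLOCK-FREE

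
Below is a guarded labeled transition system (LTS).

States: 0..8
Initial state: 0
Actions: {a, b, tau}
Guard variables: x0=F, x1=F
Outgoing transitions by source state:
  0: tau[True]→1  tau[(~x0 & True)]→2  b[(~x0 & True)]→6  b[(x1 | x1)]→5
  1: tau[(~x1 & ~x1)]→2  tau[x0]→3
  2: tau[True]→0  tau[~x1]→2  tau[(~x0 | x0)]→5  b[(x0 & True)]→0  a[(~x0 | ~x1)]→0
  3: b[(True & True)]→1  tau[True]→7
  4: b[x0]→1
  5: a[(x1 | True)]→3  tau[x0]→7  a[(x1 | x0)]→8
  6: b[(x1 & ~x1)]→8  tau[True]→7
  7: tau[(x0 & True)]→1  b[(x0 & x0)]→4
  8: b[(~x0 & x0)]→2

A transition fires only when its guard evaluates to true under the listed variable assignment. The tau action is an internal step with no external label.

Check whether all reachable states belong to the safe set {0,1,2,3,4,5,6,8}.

Answer: INVARIANT VIOLATED at state 7

Working:
Safe = {0,1,2,3,4,5,6,8}
R = {0,1,2,3,5,6,7}
  0: safe
  1: safe
  2: safe
  3: safe
  5: safe
  6: safe
  7: VIOLATES
counterexample path to 7: b·tau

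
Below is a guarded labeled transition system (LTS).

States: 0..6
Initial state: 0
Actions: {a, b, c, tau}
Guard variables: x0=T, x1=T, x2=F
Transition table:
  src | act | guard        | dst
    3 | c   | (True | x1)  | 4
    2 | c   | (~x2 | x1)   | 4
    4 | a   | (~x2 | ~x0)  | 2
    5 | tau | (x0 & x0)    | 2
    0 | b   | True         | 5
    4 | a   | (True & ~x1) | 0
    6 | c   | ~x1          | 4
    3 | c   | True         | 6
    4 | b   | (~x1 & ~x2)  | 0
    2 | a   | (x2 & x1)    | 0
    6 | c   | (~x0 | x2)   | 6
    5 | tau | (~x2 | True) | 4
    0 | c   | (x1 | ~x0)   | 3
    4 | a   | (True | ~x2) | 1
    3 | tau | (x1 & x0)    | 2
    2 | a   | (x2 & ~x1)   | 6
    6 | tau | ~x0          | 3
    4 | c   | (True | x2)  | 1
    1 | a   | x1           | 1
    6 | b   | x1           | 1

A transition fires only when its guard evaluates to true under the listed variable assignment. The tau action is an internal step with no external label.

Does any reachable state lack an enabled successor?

Reachable = {0,1,2,3,4,5,6}
  0: b→5  c→3  [deg 2]
  1: a→1  [deg 1]
  2: c→4  [deg 1]
  3: c→4  c→6  tau→2  [deg 3]
  4: a→1  a→2  c→1  [deg 3]
  5: tau→2  tau→4  [deg 2]
  6: b→1  [deg 1]

Answer: DEADLOCK-FREE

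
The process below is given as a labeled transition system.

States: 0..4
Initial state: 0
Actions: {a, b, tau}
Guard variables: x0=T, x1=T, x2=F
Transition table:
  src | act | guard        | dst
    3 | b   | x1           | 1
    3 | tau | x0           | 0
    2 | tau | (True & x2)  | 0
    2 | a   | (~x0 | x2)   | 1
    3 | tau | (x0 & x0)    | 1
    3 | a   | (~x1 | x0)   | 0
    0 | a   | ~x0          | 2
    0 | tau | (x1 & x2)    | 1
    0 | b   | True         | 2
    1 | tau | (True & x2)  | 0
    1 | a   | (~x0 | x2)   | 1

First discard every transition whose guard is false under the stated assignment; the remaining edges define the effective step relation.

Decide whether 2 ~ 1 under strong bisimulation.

Answer: BISIMILAR

Trace:
Bisimulation quotient by refinement:
  round 0: {{0,1,2,3,4}}
  round 1: {{0},{1,2,4},{3}}
3 equivalence class(es) (converged in 2)
class of 2: {1,2,4}; class of 1: {1,2,4}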